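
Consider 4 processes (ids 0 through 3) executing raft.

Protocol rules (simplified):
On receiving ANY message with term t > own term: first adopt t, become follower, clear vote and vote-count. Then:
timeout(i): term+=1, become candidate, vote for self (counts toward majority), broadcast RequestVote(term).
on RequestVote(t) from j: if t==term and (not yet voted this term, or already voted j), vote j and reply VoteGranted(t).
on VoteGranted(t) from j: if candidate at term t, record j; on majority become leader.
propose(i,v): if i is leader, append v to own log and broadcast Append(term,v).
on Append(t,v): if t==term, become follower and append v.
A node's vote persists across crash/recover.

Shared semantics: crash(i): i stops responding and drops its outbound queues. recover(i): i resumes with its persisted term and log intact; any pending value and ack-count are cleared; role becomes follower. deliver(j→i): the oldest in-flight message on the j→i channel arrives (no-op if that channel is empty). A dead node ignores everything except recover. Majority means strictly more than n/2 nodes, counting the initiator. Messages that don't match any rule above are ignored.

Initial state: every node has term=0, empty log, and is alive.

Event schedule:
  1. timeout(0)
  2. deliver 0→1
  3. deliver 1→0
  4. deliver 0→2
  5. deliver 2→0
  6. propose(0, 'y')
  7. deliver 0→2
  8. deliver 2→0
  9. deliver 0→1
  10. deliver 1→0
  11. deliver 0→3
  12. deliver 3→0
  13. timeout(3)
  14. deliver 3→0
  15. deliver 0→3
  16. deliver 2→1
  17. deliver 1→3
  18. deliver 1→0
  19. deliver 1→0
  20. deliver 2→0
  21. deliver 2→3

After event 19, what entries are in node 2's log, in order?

y

[1] timeout(0) → N0(cand t1 [-])
[2] deliver 0→1 → N1(foll t1 [-])
[3] deliver 1→0 → ∅
[4] deliver 0→2 → N2(foll t1 [-])
[5] deliver 2→0 → N0(lead t1 [-])
[6] propose(0,'y') → N0(lead t1 [y])
[7] deliver 0→2 → N2(foll t1 [y])
[8] deliver 2→0 → ∅
[9] deliver 0→1 → N1(foll t1 [y])
[10] deliver 1→0 → ∅
[11] deliver 0→3 → N3(foll t1 [-])
[12] deliver 3→0 → ∅
[13] timeout(3) → N3(cand t2 [-])
[14] deliver 3→0 → N0(foll t2 [y])
[15] deliver 0→3 → ∅
[16] deliver 2→1 → ∅
[17] deliver 1→3 → ∅
[18] deliver 1→0 → ∅
[19] deliver 1→0 → ∅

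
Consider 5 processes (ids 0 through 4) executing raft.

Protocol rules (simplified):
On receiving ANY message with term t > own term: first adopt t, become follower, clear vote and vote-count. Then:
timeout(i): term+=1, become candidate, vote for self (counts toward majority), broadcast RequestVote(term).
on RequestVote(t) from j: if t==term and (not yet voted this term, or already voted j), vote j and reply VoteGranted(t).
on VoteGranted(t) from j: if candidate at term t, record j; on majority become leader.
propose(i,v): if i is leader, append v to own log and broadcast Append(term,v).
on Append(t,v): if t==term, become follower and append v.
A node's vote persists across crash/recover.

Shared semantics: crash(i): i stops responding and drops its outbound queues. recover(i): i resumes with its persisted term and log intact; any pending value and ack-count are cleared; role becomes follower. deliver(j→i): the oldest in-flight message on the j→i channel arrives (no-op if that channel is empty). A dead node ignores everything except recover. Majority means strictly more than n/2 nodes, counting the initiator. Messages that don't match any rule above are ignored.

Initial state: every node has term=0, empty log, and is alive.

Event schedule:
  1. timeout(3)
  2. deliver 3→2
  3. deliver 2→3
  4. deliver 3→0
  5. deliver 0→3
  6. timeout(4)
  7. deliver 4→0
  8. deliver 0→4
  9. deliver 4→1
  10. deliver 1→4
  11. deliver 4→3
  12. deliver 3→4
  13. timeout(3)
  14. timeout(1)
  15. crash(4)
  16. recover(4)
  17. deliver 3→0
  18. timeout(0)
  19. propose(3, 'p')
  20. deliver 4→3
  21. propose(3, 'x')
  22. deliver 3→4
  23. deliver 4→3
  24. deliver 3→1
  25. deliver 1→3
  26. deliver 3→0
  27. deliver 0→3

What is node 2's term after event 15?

1

[1] timeout(3) → N3(cand t1 [-])
[2] deliver 3→2 → N2(foll t1 [-])
[3] deliver 2→3 → ∅
[4] deliver 3→0 → N0(foll t1 [-])
[5] deliver 0→3 → N3(lead t1 [-])
[6] timeout(4) → N4(cand t1 [-])
[7] deliver 4→0 → ∅
[8] deliver 0→4 → ∅
[9] deliver 4→1 → N1(foll t1 [-])
[10] deliver 1→4 → ∅
[11] deliver 4→3 → ∅
[12] deliver 3→4 → ∅
[13] timeout(3) → N3(cand t2 [-])
[14] timeout(1) → N1(cand t2 [-])
[15] crash(4) → N4(✗cand t1 [-])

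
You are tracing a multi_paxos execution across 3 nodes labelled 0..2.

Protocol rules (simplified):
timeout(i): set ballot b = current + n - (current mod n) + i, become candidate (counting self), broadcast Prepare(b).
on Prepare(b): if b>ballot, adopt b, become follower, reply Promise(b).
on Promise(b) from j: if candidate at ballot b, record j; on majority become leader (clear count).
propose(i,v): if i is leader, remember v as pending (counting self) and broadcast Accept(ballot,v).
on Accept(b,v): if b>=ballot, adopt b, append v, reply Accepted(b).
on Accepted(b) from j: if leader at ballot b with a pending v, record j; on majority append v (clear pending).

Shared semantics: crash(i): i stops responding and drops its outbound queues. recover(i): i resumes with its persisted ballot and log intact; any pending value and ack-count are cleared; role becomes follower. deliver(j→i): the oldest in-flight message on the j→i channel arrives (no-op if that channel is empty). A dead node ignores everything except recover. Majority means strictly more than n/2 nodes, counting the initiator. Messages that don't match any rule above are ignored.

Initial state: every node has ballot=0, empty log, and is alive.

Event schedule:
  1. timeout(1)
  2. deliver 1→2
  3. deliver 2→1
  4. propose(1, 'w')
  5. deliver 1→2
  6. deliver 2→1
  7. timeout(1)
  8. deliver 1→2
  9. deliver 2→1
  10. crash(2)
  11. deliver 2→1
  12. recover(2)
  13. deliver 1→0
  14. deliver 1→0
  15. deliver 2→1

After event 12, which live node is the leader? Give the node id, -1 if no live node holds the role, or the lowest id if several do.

after 1 — timeout(1): n1:cand/b4/[-]
after 2 — deliver 1→2: n2:foll/b4/[-]
after 3 — deliver 2→1: n1:lead/b4/[-]
after 4 — propose(1,'w'): ·
after 5 — deliver 1→2: n2:foll/b4/[w]
after 6 — deliver 2→1: n1:lead/b4/[w]
after 7 — timeout(1): n1:cand/b7/[w]
after 8 — deliver 1→2: n2:foll/b7/[w]
after 9 — deliver 2→1: n1:lead/b7/[w]
after 10 — crash(2): n2:✗foll/b7/[w]
after 11 — deliver 2→1: ·
after 12 — recover(2): n2:foll/b7/[w]

1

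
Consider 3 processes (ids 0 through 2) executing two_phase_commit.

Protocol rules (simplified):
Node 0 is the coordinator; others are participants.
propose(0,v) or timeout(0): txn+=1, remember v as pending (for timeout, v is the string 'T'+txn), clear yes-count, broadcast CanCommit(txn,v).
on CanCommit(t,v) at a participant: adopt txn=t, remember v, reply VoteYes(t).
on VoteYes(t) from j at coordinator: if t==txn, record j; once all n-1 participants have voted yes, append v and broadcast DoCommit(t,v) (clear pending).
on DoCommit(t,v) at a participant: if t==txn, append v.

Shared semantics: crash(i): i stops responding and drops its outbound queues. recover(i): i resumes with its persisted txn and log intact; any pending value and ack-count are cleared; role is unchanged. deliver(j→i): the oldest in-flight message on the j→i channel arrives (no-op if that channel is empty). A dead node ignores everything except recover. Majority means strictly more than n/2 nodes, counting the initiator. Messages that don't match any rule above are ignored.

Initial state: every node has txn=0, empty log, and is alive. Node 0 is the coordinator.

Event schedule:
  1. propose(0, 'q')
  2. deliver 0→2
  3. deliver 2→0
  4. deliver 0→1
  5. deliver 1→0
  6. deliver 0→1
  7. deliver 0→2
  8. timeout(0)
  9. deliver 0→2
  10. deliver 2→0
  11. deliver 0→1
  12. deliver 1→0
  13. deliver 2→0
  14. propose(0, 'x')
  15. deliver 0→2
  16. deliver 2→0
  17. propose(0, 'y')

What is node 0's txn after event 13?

e1 propose(0,'q'): 0[coor,t=1,-]
e2 deliver 0→2: 2[part,t=1,-]
e3 deliver 2→0: ·
e4 deliver 0→1: 1[part,t=1,-]
e5 deliver 1→0: 0[coor,t=1,q]
e6 deliver 0→1: 1[part,t=1,q]
e7 deliver 0→2: 2[part,t=1,q]
e8 timeout(0): 0[coor,t=2,q]
e9 deliver 0→2: 2[part,t=2,q]
e10 deliver 2→0: ·
e11 deliver 0→1: 1[part,t=2,q]
e12 deliver 1→0: 0[coor,t=2,q,T2]
e13 deliver 2→0: ·

2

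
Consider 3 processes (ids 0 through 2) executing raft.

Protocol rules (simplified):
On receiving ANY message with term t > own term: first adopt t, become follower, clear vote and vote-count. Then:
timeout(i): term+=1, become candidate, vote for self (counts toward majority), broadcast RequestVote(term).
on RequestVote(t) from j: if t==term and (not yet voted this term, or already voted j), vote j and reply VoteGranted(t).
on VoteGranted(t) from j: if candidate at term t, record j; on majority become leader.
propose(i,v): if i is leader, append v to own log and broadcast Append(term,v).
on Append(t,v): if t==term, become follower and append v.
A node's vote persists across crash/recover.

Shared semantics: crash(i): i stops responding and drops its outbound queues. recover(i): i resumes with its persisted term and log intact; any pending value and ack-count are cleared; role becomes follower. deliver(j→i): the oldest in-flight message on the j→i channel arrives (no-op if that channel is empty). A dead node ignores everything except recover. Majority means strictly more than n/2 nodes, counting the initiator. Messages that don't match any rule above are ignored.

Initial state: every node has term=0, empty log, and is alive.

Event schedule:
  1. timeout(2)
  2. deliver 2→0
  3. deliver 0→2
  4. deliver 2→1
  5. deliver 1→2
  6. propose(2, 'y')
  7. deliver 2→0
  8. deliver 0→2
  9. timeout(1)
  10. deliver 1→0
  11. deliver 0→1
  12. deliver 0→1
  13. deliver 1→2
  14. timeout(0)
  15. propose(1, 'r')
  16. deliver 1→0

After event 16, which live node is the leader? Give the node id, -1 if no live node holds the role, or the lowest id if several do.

1

after 1 — timeout(2): n2:cand/t1/[-]
after 2 — deliver 2→0: n0:foll/t1/[-]
after 3 — deliver 0→2: n2:lead/t1/[-]
after 4 — deliver 2→1: n1:foll/t1/[-]
after 5 — deliver 1→2: ·
after 6 — propose(2,'y'): n2:lead/t1/[y]
after 7 — deliver 2→0: n0:foll/t1/[y]
after 8 — deliver 0→2: ·
after 9 — timeout(1): n1:cand/t2/[-]
after 10 — deliver 1→0: n0:foll/t2/[y]
after 11 — deliver 0→1: n1:lead/t2/[-]
after 12 — deliver 0→1: ·
after 13 — deliver 1→2: n2:foll/t2/[y]
after 14 — timeout(0): n0:cand/t3/[y]
after 15 — propose(1,'r'): n1:lead/t2/[r]
after 16 — deliver 1→0: ·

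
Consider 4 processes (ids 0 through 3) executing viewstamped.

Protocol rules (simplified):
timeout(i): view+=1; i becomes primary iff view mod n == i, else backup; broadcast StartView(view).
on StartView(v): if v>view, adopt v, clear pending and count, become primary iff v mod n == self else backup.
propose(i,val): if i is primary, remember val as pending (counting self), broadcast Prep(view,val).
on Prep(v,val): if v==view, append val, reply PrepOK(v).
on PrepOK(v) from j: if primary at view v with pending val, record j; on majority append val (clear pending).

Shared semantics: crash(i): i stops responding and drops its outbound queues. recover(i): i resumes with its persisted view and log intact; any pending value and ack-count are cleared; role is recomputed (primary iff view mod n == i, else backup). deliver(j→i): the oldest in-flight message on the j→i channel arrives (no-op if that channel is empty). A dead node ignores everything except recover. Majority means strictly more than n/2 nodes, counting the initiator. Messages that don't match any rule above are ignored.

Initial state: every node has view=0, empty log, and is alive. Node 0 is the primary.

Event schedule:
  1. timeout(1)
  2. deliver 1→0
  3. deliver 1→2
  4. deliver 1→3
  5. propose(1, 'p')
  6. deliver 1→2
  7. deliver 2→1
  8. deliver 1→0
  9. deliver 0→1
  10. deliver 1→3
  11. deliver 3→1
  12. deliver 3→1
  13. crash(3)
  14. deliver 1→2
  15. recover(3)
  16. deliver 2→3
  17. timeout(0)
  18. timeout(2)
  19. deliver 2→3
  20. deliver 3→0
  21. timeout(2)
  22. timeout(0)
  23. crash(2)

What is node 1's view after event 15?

1. timeout(1):  <1:prim v1 ->
2. deliver 1→0:  <0:back v1 ->
3. deliver 1→2:  <2:back v1 ->
4. deliver 1→3:  <3:back v1 ->
5. propose(1,'p'):  nop
6. deliver 1→2:  <2:back v1 p>
7. deliver 2→1:  nop
8. deliver 1→0:  <0:back v1 p>
9. deliver 0→1:  <1:prim v1 p>
10. deliver 1→3:  <3:back v1 p>
11. deliver 3→1:  nop
12. deliver 3→1:  nop
13. crash(3):  <3:✗back v1 p>
14. deliver 1→2:  nop
15. recover(3):  <3:back v1 p>

1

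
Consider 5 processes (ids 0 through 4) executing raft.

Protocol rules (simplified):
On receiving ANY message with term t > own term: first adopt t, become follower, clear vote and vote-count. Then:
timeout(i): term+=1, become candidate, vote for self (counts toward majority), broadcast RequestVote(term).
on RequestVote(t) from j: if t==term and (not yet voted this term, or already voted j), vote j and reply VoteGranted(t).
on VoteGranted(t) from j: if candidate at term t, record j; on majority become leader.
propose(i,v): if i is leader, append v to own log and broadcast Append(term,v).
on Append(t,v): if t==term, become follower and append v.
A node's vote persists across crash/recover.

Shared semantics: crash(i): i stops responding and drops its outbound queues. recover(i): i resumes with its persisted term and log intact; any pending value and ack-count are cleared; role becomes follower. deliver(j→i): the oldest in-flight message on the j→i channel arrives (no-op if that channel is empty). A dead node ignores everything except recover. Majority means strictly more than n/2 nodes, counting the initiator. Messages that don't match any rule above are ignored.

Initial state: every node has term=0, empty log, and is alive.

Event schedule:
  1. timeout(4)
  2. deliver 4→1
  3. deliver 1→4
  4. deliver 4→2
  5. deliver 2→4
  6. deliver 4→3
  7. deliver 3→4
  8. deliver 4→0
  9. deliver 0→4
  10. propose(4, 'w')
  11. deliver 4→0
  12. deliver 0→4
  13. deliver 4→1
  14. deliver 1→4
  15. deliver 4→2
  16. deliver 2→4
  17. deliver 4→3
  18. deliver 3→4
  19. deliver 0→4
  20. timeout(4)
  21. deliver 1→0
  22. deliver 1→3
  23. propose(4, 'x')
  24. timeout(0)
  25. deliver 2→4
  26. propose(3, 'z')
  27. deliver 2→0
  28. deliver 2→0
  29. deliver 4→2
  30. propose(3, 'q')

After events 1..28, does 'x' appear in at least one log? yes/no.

no

after 1 — timeout(4): n4:cand/t1/[-]
after 2 — deliver 4→1: n1:foll/t1/[-]
after 3 — deliver 1→4: ·
after 4 — deliver 4→2: n2:foll/t1/[-]
after 5 — deliver 2→4: n4:lead/t1/[-]
after 6 — deliver 4→3: n3:foll/t1/[-]
after 7 — deliver 3→4: ·
after 8 — deliver 4→0: n0:foll/t1/[-]
after 9 — deliver 0→4: ·
after 10 — propose(4,'w'): n4:lead/t1/[w]
after 11 — deliver 4→0: n0:foll/t1/[w]
after 12 — deliver 0→4: ·
after 13 — deliver 4→1: n1:foll/t1/[w]
after 14 — deliver 1→4: ·
after 15 — deliver 4→2: n2:foll/t1/[w]
after 16 — deliver 2→4: ·
after 17 — deliver 4→3: n3:foll/t1/[w]
after 18 — deliver 3→4: ·
after 19 — deliver 0→4: ·
after 20 — timeout(4): n4:cand/t2/[w]
after 21 — deliver 1→0: ·
after 22 — deliver 1→3: ·
after 23 — propose(4,'x'): ·
after 24 — timeout(0): n0:cand/t2/[w]
after 25 — deliver 2→4: ·
after 26 — propose(3,'z'): ·
after 27 — deliver 2→0: ·
after 28 — deliver 2→0: ·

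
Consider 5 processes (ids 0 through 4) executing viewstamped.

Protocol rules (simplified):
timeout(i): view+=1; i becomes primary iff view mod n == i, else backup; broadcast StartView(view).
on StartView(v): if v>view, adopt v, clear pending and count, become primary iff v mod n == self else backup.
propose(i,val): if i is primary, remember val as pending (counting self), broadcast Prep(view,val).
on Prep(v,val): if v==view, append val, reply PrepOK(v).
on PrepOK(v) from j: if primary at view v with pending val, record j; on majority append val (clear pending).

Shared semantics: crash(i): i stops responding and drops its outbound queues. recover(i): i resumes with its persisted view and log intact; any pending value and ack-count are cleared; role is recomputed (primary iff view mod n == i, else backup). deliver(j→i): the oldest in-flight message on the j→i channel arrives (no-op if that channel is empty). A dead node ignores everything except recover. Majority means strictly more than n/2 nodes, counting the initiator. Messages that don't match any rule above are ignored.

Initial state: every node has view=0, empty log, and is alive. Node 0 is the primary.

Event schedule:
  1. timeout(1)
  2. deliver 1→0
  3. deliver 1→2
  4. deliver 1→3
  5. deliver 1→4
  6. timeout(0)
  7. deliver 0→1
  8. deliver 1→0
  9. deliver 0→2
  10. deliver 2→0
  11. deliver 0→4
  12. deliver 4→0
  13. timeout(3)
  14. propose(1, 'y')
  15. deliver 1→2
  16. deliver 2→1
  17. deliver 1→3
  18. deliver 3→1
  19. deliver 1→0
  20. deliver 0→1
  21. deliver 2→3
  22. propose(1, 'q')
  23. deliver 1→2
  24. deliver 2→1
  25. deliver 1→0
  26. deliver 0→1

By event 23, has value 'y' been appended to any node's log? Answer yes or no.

1. timeout(1):  <1:prim v1 ->
2. deliver 1→0:  <0:back v1 ->
3. deliver 1→2:  <2:back v1 ->
4. deliver 1→3:  <3:back v1 ->
5. deliver 1→4:  <4:back v1 ->
6. timeout(0):  <0:back v2 ->
7. deliver 0→1:  <1:back v2 ->
8. deliver 1→0:  nop
9. deliver 0→2:  <2:prim v2 ->
10. deliver 2→0:  nop
11. deliver 0→4:  <4:back v2 ->
12. deliver 4→0:  nop
13. timeout(3):  <3:back v2 ->
14. propose(1,'y'):  nop
15. deliver 1→2:  nop
16. deliver 2→1:  nop
17. deliver 1→3:  nop
18. deliver 3→1:  nop
19. deliver 1→0:  nop
20. deliver 0→1:  nop
21. deliver 2→3:  nop
22. propose(1,'q'):  nop
23. deliver 1→2:  nop

no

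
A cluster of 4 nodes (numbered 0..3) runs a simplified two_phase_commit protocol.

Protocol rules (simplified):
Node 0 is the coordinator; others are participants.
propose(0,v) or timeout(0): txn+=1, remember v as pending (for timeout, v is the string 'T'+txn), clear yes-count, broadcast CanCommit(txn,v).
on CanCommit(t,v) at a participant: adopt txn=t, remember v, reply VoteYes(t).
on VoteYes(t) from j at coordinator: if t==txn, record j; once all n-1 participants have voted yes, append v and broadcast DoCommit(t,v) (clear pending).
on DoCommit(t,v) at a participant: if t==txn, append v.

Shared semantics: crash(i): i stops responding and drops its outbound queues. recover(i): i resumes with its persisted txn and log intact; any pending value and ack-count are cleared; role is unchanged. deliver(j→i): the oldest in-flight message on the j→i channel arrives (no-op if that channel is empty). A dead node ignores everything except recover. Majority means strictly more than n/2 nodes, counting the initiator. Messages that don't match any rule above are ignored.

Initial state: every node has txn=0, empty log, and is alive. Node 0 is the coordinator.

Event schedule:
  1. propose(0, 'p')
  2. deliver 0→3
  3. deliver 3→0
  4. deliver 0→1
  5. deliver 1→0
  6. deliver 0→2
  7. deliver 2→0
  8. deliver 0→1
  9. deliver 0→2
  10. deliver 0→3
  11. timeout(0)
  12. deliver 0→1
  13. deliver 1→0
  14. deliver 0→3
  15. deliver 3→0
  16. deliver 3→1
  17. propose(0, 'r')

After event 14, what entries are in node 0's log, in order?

1. propose(0,'p'):  <0:coor t1 ->
2. deliver 0→3:  <3:part t1 ->
3. deliver 3→0:  nop
4. deliver 0→1:  <1:part t1 ->
5. deliver 1→0:  nop
6. deliver 0→2:  <2:part t1 ->
7. deliver 2→0:  <0:coor t1 p>
8. deliver 0→1:  <1:part t1 p>
9. deliver 0→2:  <2:part t1 p>
10. deliver 0→3:  <3:part t1 p>
11. timeout(0):  <0:coor t2 p>
12. deliver 0→1:  <1:part t2 p>
13. deliver 1→0:  nop
14. deliver 0→3:  <3:part t2 p>

p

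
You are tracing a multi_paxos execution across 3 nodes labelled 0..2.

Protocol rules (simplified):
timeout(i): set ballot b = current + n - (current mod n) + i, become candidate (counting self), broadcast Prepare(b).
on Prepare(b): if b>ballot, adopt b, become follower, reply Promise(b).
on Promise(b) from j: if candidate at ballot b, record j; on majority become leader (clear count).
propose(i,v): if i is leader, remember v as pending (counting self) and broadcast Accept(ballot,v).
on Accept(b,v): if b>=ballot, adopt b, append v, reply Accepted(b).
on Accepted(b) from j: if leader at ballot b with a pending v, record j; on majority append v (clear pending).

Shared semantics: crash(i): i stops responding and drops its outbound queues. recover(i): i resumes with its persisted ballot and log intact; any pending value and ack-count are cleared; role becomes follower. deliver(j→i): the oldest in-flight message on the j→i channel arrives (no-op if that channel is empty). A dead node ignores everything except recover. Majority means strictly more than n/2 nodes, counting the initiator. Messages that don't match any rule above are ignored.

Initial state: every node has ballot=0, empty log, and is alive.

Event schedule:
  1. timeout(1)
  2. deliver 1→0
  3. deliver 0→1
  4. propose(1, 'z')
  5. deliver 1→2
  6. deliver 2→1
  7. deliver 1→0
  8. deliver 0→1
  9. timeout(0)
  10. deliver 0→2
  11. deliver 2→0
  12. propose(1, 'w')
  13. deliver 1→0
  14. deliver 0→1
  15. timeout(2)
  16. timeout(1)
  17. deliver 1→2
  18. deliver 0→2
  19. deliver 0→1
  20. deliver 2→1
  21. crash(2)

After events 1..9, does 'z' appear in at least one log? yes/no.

1. timeout(1):  <1:cand b4 ->
2. deliver 1→0:  <0:foll b4 ->
3. deliver 0→1:  <1:lead b4 ->
4. propose(1,'z'):  nop
5. deliver 1→2:  <2:foll b4 ->
6. deliver 2→1:  nop
7. deliver 1→0:  <0:foll b4 z>
8. deliver 0→1:  <1:lead b4 z>
9. timeout(0):  <0:cand b6 z>

yes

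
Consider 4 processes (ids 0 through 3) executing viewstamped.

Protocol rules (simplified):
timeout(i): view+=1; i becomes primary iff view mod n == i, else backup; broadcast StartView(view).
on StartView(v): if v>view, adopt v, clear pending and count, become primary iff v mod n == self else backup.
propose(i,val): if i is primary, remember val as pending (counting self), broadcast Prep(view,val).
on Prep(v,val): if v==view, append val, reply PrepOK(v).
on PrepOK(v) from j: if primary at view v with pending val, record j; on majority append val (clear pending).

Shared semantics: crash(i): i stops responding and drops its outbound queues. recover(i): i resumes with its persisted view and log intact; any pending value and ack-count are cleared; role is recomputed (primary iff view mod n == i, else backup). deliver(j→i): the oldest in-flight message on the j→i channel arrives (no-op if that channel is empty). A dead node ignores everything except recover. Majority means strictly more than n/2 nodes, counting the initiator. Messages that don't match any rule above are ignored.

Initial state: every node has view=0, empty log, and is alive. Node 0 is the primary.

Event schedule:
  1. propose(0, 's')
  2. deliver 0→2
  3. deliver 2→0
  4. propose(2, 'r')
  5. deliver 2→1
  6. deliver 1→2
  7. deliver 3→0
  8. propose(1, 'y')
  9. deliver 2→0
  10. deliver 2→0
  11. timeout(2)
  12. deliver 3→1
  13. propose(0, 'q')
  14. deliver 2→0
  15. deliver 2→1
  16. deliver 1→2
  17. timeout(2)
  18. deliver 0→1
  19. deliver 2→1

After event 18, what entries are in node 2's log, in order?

s

step 1 propose(0,'s'): —
step 2 deliver 0→2: 2={back,v=0,log=s}
step 3 deliver 2→0: —
step 4 propose(2,'r'): —
step 5 deliver 2→1: —
step 6 deliver 1→2: —
step 7 deliver 3→0: —
step 8 propose(1,'y'): —
step 9 deliver 2→0: —
step 10 deliver 2→0: —
step 11 timeout(2): 2={back,v=1,log=s}
step 12 deliver 3→1: —
step 13 propose(0,'q'): —
step 14 deliver 2→0: 0={back,v=1,log=-}
step 15 deliver 2→1: 1={prim,v=1,log=-}
step 16 deliver 1→2: —
step 17 timeout(2): 2={prim,v=2,log=s}
step 18 deliver 0→1: —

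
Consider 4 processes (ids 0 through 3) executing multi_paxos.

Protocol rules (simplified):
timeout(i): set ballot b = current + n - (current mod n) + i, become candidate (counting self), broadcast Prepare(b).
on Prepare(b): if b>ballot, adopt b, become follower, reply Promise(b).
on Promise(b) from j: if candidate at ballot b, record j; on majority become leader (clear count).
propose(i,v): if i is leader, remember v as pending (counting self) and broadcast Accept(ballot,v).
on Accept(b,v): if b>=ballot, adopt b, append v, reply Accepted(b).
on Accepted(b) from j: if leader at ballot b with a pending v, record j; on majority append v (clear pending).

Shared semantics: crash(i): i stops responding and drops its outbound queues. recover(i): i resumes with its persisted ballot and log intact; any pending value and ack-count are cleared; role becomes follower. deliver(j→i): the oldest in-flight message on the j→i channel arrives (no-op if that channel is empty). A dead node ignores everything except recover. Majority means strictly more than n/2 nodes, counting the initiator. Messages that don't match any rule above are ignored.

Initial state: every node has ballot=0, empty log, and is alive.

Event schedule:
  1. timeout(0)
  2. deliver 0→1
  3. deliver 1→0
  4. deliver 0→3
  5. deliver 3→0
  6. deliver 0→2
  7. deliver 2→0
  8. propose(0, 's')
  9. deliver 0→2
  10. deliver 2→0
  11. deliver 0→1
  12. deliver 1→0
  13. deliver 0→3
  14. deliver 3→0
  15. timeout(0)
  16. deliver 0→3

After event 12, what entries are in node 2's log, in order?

1. timeout(0):  <0:cand b4 ->
2. deliver 0→1:  <1:foll b4 ->
3. deliver 1→0:  nop
4. deliver 0→3:  <3:foll b4 ->
5. deliver 3→0:  <0:lead b4 ->
6. deliver 0→2:  <2:foll b4 ->
7. deliver 2→0:  nop
8. propose(0,'s'):  nop
9. deliver 0→2:  <2:foll b4 s>
10. deliver 2→0:  nop
11. deliver 0→1:  <1:foll b4 s>
12. deliver 1→0:  <0:lead b4 s>

s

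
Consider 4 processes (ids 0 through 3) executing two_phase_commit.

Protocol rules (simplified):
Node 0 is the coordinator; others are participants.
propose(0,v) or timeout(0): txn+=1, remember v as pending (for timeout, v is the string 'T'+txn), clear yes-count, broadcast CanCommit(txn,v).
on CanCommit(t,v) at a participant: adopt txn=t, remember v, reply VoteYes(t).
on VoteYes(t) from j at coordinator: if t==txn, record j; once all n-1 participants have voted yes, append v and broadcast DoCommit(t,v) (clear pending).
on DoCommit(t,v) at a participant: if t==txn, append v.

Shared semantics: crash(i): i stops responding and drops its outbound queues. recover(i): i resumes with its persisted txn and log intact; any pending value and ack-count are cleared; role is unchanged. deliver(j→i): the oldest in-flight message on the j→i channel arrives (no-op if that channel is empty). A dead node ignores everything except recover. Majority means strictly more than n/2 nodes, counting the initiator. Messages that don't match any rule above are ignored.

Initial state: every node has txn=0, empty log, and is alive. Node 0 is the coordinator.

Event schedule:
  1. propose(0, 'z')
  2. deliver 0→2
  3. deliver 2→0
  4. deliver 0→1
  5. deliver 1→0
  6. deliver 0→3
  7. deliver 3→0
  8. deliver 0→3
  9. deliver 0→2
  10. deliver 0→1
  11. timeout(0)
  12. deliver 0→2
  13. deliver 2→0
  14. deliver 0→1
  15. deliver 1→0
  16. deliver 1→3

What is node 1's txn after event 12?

1. propose(0,'z'):  <0:coor t1 ->
2. deliver 0→2:  <2:part t1 ->
3. deliver 2→0:  nop
4. deliver 0→1:  <1:part t1 ->
5. deliver 1→0:  nop
6. deliver 0→3:  <3:part t1 ->
7. deliver 3→0:  <0:coor t1 z>
8. deliver 0→3:  <3:part t1 z>
9. deliver 0→2:  <2:part t1 z>
10. deliver 0→1:  <1:part t1 z>
11. timeout(0):  <0:coor t2 z>
12. deliver 0→2:  <2:part t2 z>

1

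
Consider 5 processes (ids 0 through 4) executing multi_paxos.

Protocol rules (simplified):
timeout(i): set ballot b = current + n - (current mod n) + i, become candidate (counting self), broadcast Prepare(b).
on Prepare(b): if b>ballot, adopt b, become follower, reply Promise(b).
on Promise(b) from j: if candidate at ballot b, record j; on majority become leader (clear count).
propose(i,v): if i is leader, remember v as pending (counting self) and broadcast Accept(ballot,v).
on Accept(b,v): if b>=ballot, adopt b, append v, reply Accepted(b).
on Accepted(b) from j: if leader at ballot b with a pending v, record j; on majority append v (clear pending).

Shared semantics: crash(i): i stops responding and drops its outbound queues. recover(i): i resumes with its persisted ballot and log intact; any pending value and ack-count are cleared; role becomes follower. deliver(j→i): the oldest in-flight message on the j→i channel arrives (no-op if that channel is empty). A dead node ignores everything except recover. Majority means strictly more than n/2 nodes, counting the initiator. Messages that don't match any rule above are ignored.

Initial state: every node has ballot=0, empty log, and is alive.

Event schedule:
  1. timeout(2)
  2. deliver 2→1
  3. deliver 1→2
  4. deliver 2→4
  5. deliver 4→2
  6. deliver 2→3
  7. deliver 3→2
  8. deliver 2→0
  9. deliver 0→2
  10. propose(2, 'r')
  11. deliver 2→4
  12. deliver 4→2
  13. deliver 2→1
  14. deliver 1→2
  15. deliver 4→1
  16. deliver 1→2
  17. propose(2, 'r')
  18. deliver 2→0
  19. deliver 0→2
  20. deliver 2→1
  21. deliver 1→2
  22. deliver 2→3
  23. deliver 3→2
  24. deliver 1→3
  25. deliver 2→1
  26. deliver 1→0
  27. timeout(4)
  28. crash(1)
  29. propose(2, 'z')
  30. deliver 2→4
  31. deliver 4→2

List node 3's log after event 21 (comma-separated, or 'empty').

empty

[1] timeout(2) → N2(cand b7 [-])
[2] deliver 2→1 → N1(foll b7 [-])
[3] deliver 1→2 → ∅
[4] deliver 2→4 → N4(foll b7 [-])
[5] deliver 4→2 → N2(lead b7 [-])
[6] deliver 2→3 → N3(foll b7 [-])
[7] deliver 3→2 → ∅
[8] deliver 2→0 → N0(foll b7 [-])
[9] deliver 0→2 → ∅
[10] propose(2,'r') → ∅
[11] deliver 2→4 → N4(foll b7 [r])
[12] deliver 4→2 → ∅
[13] deliver 2→1 → N1(foll b7 [r])
[14] deliver 1→2 → N2(lead b7 [r])
[15] deliver 4→1 → ∅
[16] deliver 1→2 → ∅
[17] propose(2,'r') → ∅
[18] deliver 2→0 → N0(foll b7 [r])
[19] deliver 0→2 → ∅
[20] deliver 2→1 → N1(foll b7 [r,r])
[21] deliver 1→2 → N2(lead b7 [r,r])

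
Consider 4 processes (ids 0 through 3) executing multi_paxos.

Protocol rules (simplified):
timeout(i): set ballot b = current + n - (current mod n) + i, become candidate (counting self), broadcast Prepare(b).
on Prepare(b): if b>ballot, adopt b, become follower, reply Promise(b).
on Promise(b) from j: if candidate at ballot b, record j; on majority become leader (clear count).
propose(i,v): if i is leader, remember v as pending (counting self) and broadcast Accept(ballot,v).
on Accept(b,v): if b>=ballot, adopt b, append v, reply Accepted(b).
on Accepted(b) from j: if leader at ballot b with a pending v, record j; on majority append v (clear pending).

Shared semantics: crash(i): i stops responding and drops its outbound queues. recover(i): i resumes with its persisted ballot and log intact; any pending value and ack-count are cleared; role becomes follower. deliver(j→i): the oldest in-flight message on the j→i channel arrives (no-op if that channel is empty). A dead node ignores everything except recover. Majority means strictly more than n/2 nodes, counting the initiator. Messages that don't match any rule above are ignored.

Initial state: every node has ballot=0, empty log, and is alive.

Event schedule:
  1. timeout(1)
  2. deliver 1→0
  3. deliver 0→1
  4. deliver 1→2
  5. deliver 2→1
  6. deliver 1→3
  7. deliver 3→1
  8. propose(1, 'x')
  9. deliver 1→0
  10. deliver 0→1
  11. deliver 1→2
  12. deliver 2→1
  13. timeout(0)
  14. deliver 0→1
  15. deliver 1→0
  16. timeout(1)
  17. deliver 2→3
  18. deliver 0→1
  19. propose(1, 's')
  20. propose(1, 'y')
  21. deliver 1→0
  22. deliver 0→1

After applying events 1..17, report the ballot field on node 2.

5

e1 timeout(1): 1[cand,b=5,-]
e2 deliver 1→0: 0[foll,b=5,-]
e3 deliver 0→1: ·
e4 deliver 1→2: 2[foll,b=5,-]
e5 deliver 2→1: 1[lead,b=5,-]
e6 deliver 1→3: 3[foll,b=5,-]
e7 deliver 3→1: ·
e8 propose(1,'x'): ·
e9 deliver 1→0: 0[foll,b=5,x]
e10 deliver 0→1: ·
e11 deliver 1→2: 2[foll,b=5,x]
e12 deliver 2→1: 1[lead,b=5,x]
e13 timeout(0): 0[cand,b=8,x]
e14 deliver 0→1: 1[foll,b=8,x]
e15 deliver 1→0: ·
e16 timeout(1): 1[cand,b=13,x]
e17 deliver 2→3: ·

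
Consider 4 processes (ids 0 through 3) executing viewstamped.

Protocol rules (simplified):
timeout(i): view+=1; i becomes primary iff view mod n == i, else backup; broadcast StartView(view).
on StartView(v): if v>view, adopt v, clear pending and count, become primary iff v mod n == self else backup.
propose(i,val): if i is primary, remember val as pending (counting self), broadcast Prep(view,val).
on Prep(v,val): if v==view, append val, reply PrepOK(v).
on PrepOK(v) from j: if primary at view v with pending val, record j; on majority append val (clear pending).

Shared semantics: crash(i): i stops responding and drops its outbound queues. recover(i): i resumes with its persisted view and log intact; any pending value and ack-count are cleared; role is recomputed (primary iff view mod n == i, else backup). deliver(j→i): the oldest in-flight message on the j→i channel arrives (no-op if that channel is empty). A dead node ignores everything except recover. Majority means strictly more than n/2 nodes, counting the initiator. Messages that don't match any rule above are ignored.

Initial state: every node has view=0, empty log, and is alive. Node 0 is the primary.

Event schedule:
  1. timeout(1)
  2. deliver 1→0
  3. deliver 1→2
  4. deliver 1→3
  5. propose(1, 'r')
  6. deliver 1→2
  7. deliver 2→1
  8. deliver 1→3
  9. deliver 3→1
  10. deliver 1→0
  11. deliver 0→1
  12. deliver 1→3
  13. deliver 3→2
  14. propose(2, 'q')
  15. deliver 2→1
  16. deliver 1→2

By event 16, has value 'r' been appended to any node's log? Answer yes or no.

1. timeout(1):  <1:prim v1 ->
2. deliver 1→0:  <0:back v1 ->
3. deliver 1→2:  <2:back v1 ->
4. deliver 1→3:  <3:back v1 ->
5. propose(1,'r'):  nop
6. deliver 1→2:  <2:back v1 r>
7. deliver 2→1:  nop
8. deliver 1→3:  <3:back v1 r>
9. deliver 3→1:  <1:prim v1 r>
10. deliver 1→0:  <0:back v1 r>
11. deliver 0→1:  nop
12. deliver 1→3:  nop
13. deliver 3→2:  nop
14. propose(2,'q'):  nop
15. deliver 2→1:  nop
16. deliver 1→2:  nop

yes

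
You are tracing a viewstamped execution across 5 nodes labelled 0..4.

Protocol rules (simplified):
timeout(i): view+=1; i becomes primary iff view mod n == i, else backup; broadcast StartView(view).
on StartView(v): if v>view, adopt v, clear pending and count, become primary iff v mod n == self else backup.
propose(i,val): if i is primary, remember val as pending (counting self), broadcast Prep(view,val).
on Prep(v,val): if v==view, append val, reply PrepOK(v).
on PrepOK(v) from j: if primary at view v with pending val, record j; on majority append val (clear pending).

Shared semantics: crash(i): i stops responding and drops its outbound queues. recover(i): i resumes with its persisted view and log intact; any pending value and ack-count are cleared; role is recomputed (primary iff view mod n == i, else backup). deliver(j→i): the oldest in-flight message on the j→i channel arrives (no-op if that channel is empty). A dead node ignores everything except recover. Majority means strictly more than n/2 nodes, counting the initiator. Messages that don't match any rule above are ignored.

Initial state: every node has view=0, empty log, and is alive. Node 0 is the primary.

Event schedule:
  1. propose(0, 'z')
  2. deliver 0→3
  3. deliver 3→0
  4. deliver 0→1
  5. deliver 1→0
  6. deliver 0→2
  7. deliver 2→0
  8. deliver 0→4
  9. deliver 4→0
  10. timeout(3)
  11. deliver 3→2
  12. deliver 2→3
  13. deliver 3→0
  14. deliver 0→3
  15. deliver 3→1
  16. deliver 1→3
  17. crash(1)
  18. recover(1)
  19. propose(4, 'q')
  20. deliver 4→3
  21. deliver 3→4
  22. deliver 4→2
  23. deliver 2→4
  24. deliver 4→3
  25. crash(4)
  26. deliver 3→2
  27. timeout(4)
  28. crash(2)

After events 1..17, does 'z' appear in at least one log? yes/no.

after 1 — propose(0,'z'): ·
after 2 — deliver 0→3: n3:back/v0/[z]
after 3 — deliver 3→0: ·
after 4 — deliver 0→1: n1:back/v0/[z]
after 5 — deliver 1→0: n0:prim/v0/[z]
after 6 — deliver 0→2: n2:back/v0/[z]
after 7 — deliver 2→0: ·
after 8 — deliver 0→4: n4:back/v0/[z]
after 9 — deliver 4→0: ·
after 10 — timeout(3): n3:back/v1/[z]
after 11 — deliver 3→2: n2:back/v1/[z]
after 12 — deliver 2→3: ·
after 13 — deliver 3→0: n0:back/v1/[z]
after 14 — deliver 0→3: ·
after 15 — deliver 3→1: n1:prim/v1/[z]
after 16 — deliver 1→3: ·
after 17 — crash(1): n1:✗prim/v1/[z]

yes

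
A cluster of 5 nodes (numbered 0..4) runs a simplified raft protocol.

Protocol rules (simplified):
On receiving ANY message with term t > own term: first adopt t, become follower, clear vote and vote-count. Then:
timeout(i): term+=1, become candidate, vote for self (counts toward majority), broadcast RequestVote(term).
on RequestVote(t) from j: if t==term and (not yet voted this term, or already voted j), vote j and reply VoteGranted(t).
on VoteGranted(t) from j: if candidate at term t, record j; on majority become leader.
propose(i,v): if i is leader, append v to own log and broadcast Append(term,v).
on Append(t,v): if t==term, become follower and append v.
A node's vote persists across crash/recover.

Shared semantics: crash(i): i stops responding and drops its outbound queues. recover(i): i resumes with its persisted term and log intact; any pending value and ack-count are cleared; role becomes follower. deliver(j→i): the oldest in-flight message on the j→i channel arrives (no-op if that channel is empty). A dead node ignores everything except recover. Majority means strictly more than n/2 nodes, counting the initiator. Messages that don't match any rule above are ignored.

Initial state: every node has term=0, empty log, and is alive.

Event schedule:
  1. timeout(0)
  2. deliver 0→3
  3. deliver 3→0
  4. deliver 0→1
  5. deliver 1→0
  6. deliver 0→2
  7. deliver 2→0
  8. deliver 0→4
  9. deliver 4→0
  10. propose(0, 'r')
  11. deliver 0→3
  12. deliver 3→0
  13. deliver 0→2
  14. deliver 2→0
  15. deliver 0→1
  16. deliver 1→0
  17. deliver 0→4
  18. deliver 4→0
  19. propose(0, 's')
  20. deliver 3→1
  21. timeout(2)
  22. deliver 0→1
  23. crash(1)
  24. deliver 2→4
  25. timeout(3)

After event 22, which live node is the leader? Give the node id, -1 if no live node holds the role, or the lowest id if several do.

0

e1 timeout(0): 0[cand,t=1,-]
e2 deliver 0→3: 3[foll,t=1,-]
e3 deliver 3→0: ·
e4 deliver 0→1: 1[foll,t=1,-]
e5 deliver 1→0: 0[lead,t=1,-]
e6 deliver 0→2: 2[foll,t=1,-]
e7 deliver 2→0: ·
e8 deliver 0→4: 4[foll,t=1,-]
e9 deliver 4→0: ·
e10 propose(0,'r'): 0[lead,t=1,r]
e11 deliver 0→3: 3[foll,t=1,r]
e12 deliver 3→0: ·
e13 deliver 0→2: 2[foll,t=1,r]
e14 deliver 2→0: ·
e15 deliver 0→1: 1[foll,t=1,r]
e16 deliver 1→0: ·
e17 deliver 0→4: 4[foll,t=1,r]
e18 deliver 4→0: ·
e19 propose(0,'s'): 0[lead,t=1,r,s]
e20 deliver 3→1: ·
e21 timeout(2): 2[cand,t=2,r]
e22 deliver 0→1: 1[foll,t=1,r,s]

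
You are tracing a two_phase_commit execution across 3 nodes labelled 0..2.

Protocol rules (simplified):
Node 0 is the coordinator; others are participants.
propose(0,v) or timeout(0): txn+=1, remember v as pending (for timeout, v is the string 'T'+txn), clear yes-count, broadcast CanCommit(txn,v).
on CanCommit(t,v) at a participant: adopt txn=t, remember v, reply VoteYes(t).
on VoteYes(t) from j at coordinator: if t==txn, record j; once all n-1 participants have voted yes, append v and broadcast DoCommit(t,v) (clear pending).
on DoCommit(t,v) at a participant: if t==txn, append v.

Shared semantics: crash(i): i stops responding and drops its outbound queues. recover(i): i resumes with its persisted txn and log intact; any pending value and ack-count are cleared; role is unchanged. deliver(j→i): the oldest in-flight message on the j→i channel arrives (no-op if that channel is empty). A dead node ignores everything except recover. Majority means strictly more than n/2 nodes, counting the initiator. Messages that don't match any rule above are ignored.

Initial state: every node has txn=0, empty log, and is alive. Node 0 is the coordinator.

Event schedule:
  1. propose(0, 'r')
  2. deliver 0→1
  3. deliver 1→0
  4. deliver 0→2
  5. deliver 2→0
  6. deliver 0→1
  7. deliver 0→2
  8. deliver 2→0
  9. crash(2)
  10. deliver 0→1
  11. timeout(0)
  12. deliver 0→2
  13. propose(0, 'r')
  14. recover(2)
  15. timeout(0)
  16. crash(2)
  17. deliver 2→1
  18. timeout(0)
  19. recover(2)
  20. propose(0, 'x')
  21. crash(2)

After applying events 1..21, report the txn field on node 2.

e1 propose(0,'r'): 0[coor,t=1,-]
e2 deliver 0→1: 1[part,t=1,-]
e3 deliver 1→0: ·
e4 deliver 0→2: 2[part,t=1,-]
e5 deliver 2→0: 0[coor,t=1,r]
e6 deliver 0→1: 1[part,t=1,r]
e7 deliver 0→2: 2[part,t=1,r]
e8 deliver 2→0: ·
e9 crash(2): 2[✗part,t=1,r]
e10 deliver 0→1: ·
e11 timeout(0): 0[coor,t=2,r]
e12 deliver 0→2: ·
e13 propose(0,'r'): 0[coor,t=3,r]
e14 recover(2): 2[part,t=1,r]
e15 timeout(0): 0[coor,t=4,r]
e16 crash(2): 2[✗part,t=1,r]
e17 deliver 2→1: ·
e18 timeout(0): 0[coor,t=5,r]
e19 recover(2): 2[part,t=1,r]
e20 propose(0,'x'): 0[coor,t=6,r]
e21 crash(2): 2[✗part,t=1,r]

1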